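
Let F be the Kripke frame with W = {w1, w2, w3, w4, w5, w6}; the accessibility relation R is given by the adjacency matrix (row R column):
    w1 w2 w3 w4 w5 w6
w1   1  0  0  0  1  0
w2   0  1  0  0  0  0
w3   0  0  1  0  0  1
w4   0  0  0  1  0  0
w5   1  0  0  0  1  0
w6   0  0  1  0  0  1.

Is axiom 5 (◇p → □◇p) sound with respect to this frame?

Yes

The schema 5 characterises exactly the Euclidean frames.
Euclidean: yes — any two successors of a common world are R-related.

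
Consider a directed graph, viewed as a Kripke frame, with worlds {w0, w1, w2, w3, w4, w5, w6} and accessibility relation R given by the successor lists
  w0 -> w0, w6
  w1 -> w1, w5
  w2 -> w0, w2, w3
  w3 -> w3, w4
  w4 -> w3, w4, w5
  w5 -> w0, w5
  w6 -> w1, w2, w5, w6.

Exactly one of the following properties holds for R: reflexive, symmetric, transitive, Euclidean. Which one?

Reflexive: yes — every world is R-related to itself.
Symmetric: no — w0 R w6 but not w6 R w0.
Transitive: no — w0 R w6 and w6 R w1, but not w0 R w1.
Euclidean: no — w2 R w0 and w2 R w3, but not w0 R w3.
Only reflexive holds.

reflexive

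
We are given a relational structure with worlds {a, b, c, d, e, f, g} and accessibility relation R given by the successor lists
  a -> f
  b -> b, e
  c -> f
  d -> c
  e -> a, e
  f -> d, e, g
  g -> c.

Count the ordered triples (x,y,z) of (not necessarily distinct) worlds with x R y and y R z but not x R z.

13

Enumerating: (a,f,d), (a,f,e), (a,f,g), (b,e,a), (c,f,d), (c,f,e), (c,f,g), (d,c,f), (e,a,f), (f,d,c), (f,e,a), (f,g,c), (g,c,f).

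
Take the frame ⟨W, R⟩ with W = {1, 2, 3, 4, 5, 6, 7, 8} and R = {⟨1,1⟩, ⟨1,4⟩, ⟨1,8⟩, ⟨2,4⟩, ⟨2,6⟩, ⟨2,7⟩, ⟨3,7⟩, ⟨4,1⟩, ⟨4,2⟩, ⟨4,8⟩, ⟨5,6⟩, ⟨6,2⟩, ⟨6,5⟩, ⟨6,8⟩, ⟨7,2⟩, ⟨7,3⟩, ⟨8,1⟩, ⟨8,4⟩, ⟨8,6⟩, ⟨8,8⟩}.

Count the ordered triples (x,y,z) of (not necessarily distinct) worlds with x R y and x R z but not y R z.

Enumerating: (1,4,4), (2,4,4), (2,4,6), (2,4,7), (2,6,4), (2,6,6), (2,6,7), (2,7,4), (2,7,6), (2,7,7), (3,7,7), (4,1,2), … and 23 more.
Total: 35.

35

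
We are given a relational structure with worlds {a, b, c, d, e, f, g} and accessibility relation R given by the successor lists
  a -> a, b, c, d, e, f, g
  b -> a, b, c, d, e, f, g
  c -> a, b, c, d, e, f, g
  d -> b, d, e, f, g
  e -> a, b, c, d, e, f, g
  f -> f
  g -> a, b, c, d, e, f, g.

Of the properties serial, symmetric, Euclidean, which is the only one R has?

Serial: yes — every world has a successor (e.g. a R a).
Symmetric: no — a R d but not d R a.
Euclidean: no — a R d and a R c, but not d R c.
Only serial holds.

serial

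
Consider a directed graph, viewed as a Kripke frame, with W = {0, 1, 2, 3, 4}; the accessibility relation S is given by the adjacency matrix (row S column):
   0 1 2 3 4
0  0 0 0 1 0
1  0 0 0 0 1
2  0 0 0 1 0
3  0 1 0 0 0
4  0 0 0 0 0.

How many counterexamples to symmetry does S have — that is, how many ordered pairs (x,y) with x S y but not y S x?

4

Enumerating: (0,3), (1,4), (2,3), (3,1).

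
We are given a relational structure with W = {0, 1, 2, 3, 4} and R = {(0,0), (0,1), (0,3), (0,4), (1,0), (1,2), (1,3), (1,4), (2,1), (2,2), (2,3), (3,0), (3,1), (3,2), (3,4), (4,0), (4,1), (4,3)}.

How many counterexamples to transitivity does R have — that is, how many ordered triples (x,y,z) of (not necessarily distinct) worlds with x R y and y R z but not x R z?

19

Enumerating: (0,1,2), (0,3,2), (1,0,1), (1,2,1), (1,3,1), (1,4,1), (2,1,0), (2,1,4), (2,3,0), (2,3,4), (3,0,3), (3,1,3), … and 7 more.
Total: 19.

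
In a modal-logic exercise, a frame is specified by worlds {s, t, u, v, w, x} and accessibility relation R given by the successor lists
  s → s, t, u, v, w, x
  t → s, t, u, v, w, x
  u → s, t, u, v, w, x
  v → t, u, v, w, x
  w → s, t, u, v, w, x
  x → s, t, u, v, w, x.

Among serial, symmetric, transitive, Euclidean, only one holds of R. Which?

Serial: yes — every world has a successor (e.g. s R s).
Symmetric: no — s R v but not v R s.
Transitive: no — v R t and t R s, but not v R s.
Euclidean: no — t R v and t R s, but not v R s.
Only serial holds.

serial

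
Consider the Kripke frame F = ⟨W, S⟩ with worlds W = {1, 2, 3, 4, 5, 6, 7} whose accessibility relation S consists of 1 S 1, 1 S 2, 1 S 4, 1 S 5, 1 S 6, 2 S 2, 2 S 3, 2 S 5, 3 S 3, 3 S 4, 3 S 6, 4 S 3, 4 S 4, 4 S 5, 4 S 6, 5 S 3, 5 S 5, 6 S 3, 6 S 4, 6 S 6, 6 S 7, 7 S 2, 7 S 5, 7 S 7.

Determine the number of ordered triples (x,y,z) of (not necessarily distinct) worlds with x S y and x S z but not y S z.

28

Enumerating: (1,2,1), (1,2,4), (1,2,6), (1,4,1), (1,4,2), (1,5,1), (1,5,2), (1,5,4), (1,5,6), (1,6,1), (1,6,2), (1,6,5), … and 16 more.
Total: 28.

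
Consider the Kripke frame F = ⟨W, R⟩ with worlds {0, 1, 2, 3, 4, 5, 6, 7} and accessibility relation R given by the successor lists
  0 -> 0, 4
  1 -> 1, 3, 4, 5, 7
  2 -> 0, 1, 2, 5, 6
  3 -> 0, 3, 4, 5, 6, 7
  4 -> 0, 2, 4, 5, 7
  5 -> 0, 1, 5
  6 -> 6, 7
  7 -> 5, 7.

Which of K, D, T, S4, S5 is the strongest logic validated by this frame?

T

Serial (axiom D): yes — every world has a successor (e.g. 0 R 0).
Reflexive (axiom T): yes — every world is R-related to itself.
Transitive (axiom 4): no — 0 R 4 and 4 R 2, but not 0 R 2.
Euclidean (axiom 5): no — 1 R 4 and 1 R 3, but not 4 R 3.
So F validates K, D, T; S4 would additionally require R to be transitive. The strongest is T.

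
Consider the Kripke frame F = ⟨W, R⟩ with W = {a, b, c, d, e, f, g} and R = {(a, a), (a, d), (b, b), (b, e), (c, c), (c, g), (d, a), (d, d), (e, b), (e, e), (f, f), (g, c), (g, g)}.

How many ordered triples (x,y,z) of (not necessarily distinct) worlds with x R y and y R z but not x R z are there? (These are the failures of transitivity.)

R is transitive; there are no such tuples.

0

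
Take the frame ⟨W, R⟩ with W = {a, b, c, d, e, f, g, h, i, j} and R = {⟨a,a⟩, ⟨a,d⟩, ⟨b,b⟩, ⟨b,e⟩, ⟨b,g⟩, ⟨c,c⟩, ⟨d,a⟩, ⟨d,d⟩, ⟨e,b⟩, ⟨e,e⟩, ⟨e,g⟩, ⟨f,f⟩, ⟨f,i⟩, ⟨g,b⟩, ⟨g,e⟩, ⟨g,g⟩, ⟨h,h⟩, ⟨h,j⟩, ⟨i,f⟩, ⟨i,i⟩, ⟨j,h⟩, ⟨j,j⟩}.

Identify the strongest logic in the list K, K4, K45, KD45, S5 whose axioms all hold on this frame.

Transitive (axiom 4): yes — every two-step R-path is closed by a direct edge.
Euclidean (axiom 5): yes — any two successors of a common world are R-related.
Serial (axiom D): yes — every world has a successor (e.g. a R a).
Reflexive (axiom T): yes — every world is R-related to itself.
So F validates K, K4, K45, KD45, S5. The strongest is S5.

S5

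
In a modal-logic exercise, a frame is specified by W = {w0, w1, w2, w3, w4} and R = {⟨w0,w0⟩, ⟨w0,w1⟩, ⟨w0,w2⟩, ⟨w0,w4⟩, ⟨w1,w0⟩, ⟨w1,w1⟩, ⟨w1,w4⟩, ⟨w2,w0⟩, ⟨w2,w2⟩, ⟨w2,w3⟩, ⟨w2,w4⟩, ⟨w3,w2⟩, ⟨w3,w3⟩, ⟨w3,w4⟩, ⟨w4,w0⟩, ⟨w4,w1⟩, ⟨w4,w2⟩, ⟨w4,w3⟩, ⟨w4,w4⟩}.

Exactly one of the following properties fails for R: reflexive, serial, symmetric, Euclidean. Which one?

Reflexive: yes — every world is R-related to itself.
Serial: yes — every world has a successor (e.g. w0 R w0).
Symmetric: yes — every pair in R has its reverse in R.
Euclidean: no — w0 R w1 and w0 R w2, but not w1 R w2.
Only Euclidean fails.

Euclidean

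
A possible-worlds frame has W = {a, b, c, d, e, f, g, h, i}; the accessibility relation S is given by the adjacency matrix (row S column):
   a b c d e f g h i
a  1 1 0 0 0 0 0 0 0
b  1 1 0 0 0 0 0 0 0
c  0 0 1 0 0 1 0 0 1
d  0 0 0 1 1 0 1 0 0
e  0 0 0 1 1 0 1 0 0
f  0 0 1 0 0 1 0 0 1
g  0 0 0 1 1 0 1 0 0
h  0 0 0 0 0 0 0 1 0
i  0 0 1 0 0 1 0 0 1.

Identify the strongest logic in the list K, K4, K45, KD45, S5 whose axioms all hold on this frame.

Transitive (axiom 4): yes — every two-step S-path is closed by a direct edge.
Euclidean (axiom 5): yes — any two successors of a common world are S-related.
Serial (axiom D): yes — every world has a successor (e.g. a S a).
Reflexive (axiom T): yes — every world is S-related to itself.
So F validates K, K4, K45, KD45, S5. The strongest is S5.

S5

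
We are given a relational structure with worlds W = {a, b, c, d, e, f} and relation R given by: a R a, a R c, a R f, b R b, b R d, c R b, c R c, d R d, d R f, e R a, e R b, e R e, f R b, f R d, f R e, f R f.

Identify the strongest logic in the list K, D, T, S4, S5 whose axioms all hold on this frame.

Serial (axiom D): yes — every world has a successor (e.g. a R a).
Reflexive (axiom T): yes — every world is R-related to itself.
Transitive (axiom 4): no — a R c and c R b, but not a R b.
Euclidean (axiom 5): no — a R c and a R f, but not c R f.
So F validates K, D, T; S4 would additionally require R to be transitive. The strongest is T.

T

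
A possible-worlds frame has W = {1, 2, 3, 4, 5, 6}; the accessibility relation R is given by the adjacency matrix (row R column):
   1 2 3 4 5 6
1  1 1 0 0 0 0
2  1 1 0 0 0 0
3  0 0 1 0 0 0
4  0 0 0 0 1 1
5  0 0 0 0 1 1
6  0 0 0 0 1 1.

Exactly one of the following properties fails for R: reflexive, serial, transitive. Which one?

Reflexive: no — 4 is not related to itself.
Serial: yes — every world has a successor (e.g. 1 R 1).
Transitive: yes — every two-step R-path is closed by a direct edge.
Only reflexive fails.

reflexive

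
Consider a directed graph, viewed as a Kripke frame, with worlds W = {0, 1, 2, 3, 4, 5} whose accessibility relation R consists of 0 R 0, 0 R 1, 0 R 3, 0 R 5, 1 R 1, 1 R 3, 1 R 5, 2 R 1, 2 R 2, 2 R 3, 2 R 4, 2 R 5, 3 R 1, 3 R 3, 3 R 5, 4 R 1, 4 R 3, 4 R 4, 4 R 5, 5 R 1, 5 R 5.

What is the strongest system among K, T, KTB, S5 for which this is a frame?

T

Reflexive (axiom T): yes — every world is R-related to itself.
Symmetric (axiom B): no — 0 R 1 but not 1 R 0.
Euclidean (axiom 5): no — 0 R 5 and 0 R 3, but not 5 R 3.
So F validates K, T; KTB would additionally require R to be symmetric. The strongest is T.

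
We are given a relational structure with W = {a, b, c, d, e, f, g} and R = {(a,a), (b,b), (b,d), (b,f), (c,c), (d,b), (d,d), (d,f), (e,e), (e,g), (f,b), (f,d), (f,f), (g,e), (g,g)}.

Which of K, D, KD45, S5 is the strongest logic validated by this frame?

S5

Serial (axiom D): yes — every world has a successor (e.g. a R a).
Euclidean (axiom 5): yes — any two successors of a common world are R-related.
Transitive (axiom 4): yes — every two-step R-path is closed by a direct edge.
Reflexive (axiom T): yes — every world is R-related to itself.
So F validates K, D, KD45, S5. The strongest is S5.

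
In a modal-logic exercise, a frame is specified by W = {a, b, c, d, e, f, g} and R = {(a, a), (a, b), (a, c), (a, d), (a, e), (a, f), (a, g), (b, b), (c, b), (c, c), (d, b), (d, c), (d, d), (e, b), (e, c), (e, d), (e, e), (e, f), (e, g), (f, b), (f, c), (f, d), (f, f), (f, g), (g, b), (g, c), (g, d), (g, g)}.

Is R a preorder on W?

Reflexive: yes — every world is R-related to itself.
Transitive: yes — every two-step R-path is closed by a direct edge.
So R is a preorder.

Yes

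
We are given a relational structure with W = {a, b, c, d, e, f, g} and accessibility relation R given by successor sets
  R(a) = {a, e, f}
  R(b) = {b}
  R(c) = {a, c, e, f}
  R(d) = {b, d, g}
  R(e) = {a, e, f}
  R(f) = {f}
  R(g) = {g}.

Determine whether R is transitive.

Yes

Transitive: yes — every two-step R-path is closed by a direct edge.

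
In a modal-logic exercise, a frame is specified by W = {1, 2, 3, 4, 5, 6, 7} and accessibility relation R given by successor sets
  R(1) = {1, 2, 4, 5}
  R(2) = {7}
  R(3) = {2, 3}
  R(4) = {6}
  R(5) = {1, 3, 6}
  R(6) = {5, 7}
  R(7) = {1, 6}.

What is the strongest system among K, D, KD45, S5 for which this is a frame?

Serial (axiom D): yes — every world has a successor (e.g. 1 R 1).
Euclidean (axiom 5): no — 1 R 2 and 1 R 4, but not 2 R 4.
Transitive (axiom 4): no — 1 R 2 and 2 R 7, but not 1 R 7.
Reflexive (axiom T): no — 2 is not related to itself.
So F validates K, D; KD45 would additionally require R to be Euclidean and transitive. The strongest is D.

D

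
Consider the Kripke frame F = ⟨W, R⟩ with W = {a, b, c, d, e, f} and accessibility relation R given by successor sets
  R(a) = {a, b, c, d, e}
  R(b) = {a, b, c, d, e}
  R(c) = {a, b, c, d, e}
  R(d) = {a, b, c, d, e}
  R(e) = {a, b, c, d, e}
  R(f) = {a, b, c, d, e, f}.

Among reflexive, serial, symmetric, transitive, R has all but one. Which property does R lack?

Reflexive: yes — every world is R-related to itself.
Serial: yes — every world has a successor (e.g. a R a).
Symmetric: no — f R a but not a R f.
Transitive: yes — every two-step R-path is closed by a direct edge.
Only symmetric fails.

symmetric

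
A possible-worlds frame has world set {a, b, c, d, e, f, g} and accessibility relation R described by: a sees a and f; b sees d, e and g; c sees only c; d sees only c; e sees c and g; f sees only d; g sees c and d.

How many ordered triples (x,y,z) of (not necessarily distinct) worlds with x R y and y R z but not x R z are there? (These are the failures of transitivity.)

6

Enumerating: (a,f,d), (b,d,c), (b,e,c), (b,g,c), (e,g,d), (f,d,c).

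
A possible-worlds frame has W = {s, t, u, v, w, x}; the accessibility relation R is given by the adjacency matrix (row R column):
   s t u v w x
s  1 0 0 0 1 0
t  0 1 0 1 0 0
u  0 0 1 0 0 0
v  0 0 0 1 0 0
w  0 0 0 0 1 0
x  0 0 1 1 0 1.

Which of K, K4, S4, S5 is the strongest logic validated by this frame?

Transitive (axiom 4): yes — every two-step R-path is closed by a direct edge.
Reflexive (axiom T): yes — every world is R-related to itself.
Euclidean (axiom 5): no — x R u and x R v, but not u R v.
So F validates K, K4, S4; S5 would additionally require R to be Euclidean. The strongest is S4.

S4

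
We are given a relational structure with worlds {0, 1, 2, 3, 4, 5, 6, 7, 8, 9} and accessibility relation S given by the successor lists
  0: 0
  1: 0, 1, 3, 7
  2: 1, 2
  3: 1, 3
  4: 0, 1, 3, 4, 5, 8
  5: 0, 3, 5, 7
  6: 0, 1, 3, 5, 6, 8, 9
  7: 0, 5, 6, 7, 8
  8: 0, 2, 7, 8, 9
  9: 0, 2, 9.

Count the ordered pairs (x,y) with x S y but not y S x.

23

Enumerating: (1,0), (1,7), (2,1), (4,0), (4,1), (4,3), (4,5), (4,8), (5,0), (5,3), (6,0), (6,1), … and 11 more.
Total: 23.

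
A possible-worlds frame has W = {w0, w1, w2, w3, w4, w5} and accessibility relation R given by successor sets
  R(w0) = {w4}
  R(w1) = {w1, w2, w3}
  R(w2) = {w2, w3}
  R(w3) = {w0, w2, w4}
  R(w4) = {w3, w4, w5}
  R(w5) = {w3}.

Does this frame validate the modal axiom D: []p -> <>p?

The schema D characterises exactly the serial frames.
Serial: yes — every world has a successor (e.g. w0 R w4).

Yes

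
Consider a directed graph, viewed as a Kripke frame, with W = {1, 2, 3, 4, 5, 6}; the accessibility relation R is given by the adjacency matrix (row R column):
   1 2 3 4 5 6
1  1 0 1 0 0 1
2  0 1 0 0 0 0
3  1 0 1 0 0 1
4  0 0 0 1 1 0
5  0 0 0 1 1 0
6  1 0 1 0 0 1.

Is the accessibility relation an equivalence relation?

Yes

Reflexive: yes — every world is R-related to itself.
Symmetric: yes — every pair in R has its reverse in R.
Transitive: yes — every two-step R-path is closed by a direct edge.
So R is an equivalence relation.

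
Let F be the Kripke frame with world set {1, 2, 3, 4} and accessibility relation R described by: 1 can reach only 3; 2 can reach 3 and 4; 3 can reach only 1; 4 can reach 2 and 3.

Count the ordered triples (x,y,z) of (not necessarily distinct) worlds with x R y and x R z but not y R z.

Enumerating: (1,3,3), (2,3,3), (2,3,4), (2,4,4), (3,1,1), (4,2,2), (4,3,2), (4,3,3).

8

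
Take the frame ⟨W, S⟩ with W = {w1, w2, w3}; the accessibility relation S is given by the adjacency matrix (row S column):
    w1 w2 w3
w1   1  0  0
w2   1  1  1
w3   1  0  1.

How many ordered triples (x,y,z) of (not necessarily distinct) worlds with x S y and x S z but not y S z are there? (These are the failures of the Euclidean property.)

4

Enumerating: (w2,w1,w2), (w2,w1,w3), (w2,w3,w2), (w3,w1,w3).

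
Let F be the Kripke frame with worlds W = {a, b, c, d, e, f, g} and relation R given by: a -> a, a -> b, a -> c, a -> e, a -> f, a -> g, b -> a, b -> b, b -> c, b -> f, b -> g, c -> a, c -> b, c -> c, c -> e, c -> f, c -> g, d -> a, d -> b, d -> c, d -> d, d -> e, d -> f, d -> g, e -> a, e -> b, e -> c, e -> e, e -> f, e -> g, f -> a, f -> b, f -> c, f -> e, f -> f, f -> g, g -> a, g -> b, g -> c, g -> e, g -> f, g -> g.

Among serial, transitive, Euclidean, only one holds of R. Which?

serial

Serial: yes — every world has a successor (e.g. a R a).
Transitive: no — b R a and a R e, but not b R e.
Euclidean: no — a R b and a R e, but not b R e.
Only serial holds.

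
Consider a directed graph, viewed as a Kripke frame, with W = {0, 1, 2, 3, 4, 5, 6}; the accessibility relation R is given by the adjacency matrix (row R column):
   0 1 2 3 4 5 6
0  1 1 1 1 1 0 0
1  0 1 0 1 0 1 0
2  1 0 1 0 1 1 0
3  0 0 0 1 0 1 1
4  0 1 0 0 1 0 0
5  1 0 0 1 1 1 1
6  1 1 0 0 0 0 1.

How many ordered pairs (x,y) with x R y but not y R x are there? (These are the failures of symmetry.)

14

Enumerating: (0,1), (0,3), (0,4), (1,3), (1,5), (2,4), (2,5), (3,6), (4,1), (5,0), (5,4), (5,6), (6,0), (6,1).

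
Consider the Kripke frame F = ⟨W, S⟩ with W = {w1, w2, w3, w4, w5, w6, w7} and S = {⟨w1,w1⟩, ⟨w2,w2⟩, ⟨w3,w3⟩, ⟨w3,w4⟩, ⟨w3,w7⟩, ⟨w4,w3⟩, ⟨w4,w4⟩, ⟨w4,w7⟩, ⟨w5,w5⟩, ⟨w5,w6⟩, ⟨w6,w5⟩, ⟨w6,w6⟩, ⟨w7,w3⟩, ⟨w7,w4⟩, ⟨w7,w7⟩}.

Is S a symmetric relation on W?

Yes

Symmetric: yes — every pair in S has its reverse in S.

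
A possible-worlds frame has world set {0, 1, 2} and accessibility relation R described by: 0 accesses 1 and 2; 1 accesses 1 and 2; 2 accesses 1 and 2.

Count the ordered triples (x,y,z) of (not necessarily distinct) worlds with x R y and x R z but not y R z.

0

R is Euclidean; there are no such tuples.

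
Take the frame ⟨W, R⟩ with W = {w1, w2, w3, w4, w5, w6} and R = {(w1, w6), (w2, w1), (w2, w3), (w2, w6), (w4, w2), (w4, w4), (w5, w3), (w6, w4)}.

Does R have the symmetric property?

Symmetric: no — w1 R w6 but not w6 R w1.

No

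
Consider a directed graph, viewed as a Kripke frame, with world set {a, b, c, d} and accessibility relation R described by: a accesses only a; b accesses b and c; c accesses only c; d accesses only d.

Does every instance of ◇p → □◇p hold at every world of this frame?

The schema 5 characterises exactly the Euclidean frames.
Euclidean: no — b R c and b R b, but not c R b.

No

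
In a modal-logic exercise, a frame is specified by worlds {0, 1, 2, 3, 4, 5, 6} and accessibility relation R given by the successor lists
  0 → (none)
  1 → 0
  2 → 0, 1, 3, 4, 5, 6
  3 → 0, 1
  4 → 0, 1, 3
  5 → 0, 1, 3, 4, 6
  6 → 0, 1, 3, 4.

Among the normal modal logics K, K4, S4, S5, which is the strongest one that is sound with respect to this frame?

Transitive (axiom 4): yes — every two-step R-path is closed by a direct edge.
Reflexive (axiom T): no — 0 is not related to itself.
Euclidean (axiom 5): no — 2 R 0 and 2 R 1, but not 0 R 1.
So F validates K, K4; S4 would additionally require R to be reflexive. The strongest is K4.

K4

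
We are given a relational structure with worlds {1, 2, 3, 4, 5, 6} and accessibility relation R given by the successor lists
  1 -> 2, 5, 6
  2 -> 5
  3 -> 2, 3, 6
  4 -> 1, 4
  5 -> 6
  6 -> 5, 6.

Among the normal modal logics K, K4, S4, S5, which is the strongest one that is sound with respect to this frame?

Transitive (axiom 4): no — 2 R 5 and 5 R 6, but not 2 R 6.
Reflexive (axiom T): no — 1 is not related to itself.
Euclidean (axiom 5): no — 1 R 2 and 1 R 6, but not 2 R 6.
So F validates K; K4 would additionally require R to be transitive. The strongest is K.

K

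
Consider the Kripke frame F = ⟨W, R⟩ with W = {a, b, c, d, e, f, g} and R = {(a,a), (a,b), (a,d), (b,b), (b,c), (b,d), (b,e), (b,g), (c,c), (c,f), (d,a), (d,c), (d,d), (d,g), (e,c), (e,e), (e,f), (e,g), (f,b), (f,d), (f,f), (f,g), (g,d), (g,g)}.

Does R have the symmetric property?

No

Symmetric: no — a R b but not b R a.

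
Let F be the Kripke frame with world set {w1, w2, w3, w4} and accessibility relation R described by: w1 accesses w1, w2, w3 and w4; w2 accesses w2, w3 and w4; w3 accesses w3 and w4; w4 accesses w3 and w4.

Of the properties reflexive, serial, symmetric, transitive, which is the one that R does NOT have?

symmetric

Reflexive: yes — every world is R-related to itself.
Serial: yes — every world has a successor (e.g. w1 R w1).
Symmetric: no — w1 R w2 but not w2 R w1.
Transitive: yes — every two-step R-path is closed by a direct edge.
Only symmetric fails.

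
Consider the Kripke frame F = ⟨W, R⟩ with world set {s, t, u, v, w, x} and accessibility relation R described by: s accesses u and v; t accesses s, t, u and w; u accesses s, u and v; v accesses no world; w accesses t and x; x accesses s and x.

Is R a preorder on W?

Reflexive: no — s is not related to itself.
Transitive: no — t R s and s R v, but not t R v.
So R is not a preorder.

No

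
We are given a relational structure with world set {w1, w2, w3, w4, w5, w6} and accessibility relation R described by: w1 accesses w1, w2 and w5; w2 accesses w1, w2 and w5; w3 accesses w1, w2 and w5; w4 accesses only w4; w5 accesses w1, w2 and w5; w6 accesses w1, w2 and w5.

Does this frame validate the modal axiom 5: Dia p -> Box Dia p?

Yes

By correspondence theory, 5 is valid on a frame iff R is Euclidean.
Euclidean: yes — any two successors of a common world are R-related.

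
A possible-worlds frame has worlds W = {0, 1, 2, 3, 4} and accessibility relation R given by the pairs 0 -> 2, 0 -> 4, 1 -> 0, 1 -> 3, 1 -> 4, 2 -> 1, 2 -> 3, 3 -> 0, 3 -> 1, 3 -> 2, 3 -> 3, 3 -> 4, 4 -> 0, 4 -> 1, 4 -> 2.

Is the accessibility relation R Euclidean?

No

Euclidean: no — 0 R 2 and 0 R 4, but not 2 R 4.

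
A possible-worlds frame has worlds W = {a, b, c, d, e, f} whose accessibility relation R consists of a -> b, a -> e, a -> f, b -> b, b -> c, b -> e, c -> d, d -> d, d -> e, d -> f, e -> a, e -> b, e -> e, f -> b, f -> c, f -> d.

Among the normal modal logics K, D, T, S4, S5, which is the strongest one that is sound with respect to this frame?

Serial (axiom D): yes — every world has a successor (e.g. a R b).
Reflexive (axiom T): no — a is not related to itself.
Transitive (axiom 4): no — a R b and b R c, but not a R c.
Euclidean (axiom 5): no — a R b and a R f, but not b R f.
So F validates K, D; T would additionally require R to be reflexive. The strongest is D.

D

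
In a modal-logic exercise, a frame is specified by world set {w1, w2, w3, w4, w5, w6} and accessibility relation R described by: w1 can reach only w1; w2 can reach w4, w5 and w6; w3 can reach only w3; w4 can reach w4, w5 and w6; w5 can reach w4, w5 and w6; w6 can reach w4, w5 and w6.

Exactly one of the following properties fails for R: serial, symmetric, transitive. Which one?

symmetric

Serial: yes — every world has a successor (e.g. w1 R w1).
Symmetric: no — w2 R w4 but not w4 R w2.
Transitive: yes — every two-step R-path is closed by a direct edge.
Only symmetric fails.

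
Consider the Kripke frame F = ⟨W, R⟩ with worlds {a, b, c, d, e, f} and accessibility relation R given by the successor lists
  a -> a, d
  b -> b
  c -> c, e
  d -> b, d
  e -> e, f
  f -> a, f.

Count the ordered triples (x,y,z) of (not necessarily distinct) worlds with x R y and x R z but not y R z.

Enumerating: (a,d,a), (c,e,c), (d,b,d), (e,f,e), (f,a,f).

5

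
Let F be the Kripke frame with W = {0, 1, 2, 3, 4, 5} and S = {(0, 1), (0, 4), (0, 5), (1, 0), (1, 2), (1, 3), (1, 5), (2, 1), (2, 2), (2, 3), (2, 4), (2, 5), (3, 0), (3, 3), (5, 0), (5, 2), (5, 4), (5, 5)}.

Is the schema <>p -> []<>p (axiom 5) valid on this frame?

No

Axiom 5 corresponds to the accessibility relation being Euclidean.
Euclidean: no — 0 S 1 and 0 S 4, but not 1 S 4.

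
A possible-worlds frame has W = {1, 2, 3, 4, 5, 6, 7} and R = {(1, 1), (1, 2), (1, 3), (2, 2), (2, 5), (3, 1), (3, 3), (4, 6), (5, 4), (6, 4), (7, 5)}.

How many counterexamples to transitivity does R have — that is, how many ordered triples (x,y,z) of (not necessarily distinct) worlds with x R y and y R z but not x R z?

Enumerating: (1,2,5), (2,5,4), (3,1,2), (4,6,4), (5,4,6), (6,4,6), (7,5,4).

7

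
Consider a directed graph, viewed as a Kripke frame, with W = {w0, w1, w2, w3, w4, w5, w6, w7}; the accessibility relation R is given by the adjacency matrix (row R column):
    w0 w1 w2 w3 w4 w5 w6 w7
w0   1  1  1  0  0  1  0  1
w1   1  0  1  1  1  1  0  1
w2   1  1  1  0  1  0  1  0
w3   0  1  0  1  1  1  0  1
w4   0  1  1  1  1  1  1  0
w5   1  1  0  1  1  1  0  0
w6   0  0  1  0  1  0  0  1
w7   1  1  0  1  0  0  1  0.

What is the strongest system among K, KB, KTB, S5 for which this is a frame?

Symmetric (axiom B): yes — every pair in R has its reverse in R.
Reflexive (axiom T): no — w1 is not related to itself.
Euclidean (axiom 5): no — w0 R w2 and w0 R w5, but not w2 R w5.
So F validates K, KB; KTB would additionally require R to be reflexive. The strongest is KB.

KB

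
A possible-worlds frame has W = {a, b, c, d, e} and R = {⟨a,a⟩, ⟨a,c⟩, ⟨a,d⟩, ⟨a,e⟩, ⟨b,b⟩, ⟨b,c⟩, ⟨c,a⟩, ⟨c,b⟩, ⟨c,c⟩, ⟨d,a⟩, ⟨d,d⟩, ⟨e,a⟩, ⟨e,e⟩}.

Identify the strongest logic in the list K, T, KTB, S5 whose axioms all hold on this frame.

KTB

Reflexive (axiom T): yes — every world is R-related to itself.
Symmetric (axiom B): yes — every pair in R has its reverse in R.
Euclidean (axiom 5): no — a R c and a R d, but not c R d.
So F validates K, T, KTB; S5 would additionally require R to be Euclidean. The strongest is KTB.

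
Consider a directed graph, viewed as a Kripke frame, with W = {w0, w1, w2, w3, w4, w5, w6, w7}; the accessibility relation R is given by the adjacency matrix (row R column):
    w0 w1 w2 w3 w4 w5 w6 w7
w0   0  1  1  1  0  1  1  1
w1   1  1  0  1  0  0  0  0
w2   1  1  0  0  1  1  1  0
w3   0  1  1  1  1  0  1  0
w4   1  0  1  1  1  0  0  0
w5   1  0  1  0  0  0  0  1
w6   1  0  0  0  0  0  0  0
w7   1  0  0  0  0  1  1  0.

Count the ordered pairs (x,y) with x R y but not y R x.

7

Enumerating: (w0,w3), (w2,w1), (w2,w6), (w3,w2), (w3,w6), (w4,w0), (w7,w6).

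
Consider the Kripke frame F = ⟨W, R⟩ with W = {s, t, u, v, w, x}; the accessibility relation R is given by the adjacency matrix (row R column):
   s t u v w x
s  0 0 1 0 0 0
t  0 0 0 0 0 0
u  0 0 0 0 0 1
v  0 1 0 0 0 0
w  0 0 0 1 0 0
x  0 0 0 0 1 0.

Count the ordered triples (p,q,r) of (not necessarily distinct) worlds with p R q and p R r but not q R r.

5

Enumerating: (s,u,u), (u,x,x), (v,t,t), (w,v,v), (x,w,w).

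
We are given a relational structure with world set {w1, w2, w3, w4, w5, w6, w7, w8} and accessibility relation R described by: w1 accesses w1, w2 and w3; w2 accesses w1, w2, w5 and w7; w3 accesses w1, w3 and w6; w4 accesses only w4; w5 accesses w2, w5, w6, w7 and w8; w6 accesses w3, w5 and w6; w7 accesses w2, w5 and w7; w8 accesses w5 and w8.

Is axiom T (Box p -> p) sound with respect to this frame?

Yes

The schema T characterises exactly the reflexive frames.
Reflexive: yes — every world is R-related to itself.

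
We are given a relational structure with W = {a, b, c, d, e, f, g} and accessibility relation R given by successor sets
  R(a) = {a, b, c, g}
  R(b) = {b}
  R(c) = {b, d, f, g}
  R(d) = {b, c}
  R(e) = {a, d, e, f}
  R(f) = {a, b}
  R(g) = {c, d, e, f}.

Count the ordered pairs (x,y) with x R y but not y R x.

14

Enumerating: (a,b), (a,c), (a,g), (c,b), (c,f), (d,b), (e,a), (e,d), (e,f), (f,a), (f,b), (g,d), (g,e), (g,f).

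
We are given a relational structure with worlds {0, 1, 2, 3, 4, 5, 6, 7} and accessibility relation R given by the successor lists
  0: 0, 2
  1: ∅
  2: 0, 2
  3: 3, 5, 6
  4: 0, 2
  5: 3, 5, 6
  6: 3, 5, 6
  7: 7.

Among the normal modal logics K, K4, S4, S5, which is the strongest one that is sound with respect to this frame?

Transitive (axiom 4): yes — every two-step R-path is closed by a direct edge.
Reflexive (axiom T): no — 1 is not related to itself.
Euclidean (axiom 5): yes — any two successors of a common world are R-related.
So F validates K, K4; S4 would additionally require R to be reflexive. The strongest is K4.

K4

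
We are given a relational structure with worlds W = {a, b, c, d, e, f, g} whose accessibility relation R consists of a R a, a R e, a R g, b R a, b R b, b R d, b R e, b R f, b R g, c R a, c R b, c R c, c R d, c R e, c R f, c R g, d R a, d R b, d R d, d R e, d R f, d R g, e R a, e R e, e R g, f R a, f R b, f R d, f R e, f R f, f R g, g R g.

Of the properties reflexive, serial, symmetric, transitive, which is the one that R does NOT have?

symmetric

Reflexive: yes — every world is R-related to itself.
Serial: yes — every world has a successor (e.g. a R a).
Symmetric: no — a R g but not g R a.
Transitive: yes — every two-step R-path is closed by a direct edge.
Only symmetric fails.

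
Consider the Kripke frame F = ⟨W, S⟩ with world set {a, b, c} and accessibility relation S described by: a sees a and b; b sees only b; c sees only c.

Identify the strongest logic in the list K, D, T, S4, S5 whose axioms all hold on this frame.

Serial (axiom D): yes — every world has a successor (e.g. a S a).
Reflexive (axiom T): yes — every world is S-related to itself.
Transitive (axiom 4): yes — every two-step S-path is closed by a direct edge.
Euclidean (axiom 5): no — a S b and a S a, but not b S a.
So F validates K, D, T, S4; S5 would additionally require S to be Euclidean. The strongest is S4.

S4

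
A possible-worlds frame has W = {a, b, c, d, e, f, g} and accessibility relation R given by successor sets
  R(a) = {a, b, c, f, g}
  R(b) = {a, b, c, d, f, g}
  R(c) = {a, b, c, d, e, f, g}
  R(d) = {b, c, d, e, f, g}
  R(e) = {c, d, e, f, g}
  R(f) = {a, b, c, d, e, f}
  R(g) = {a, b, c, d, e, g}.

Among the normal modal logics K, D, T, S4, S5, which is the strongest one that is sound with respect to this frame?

T

Serial (axiom D): yes — every world has a successor (e.g. a R a).
Reflexive (axiom T): yes — every world is R-related to itself.
Transitive (axiom 4): no — a R b and b R d, but not a R d.
Euclidean (axiom 5): no — a R f and a R g, but not f R g.
So F validates K, D, T; S4 would additionally require R to be transitive. The strongest is T.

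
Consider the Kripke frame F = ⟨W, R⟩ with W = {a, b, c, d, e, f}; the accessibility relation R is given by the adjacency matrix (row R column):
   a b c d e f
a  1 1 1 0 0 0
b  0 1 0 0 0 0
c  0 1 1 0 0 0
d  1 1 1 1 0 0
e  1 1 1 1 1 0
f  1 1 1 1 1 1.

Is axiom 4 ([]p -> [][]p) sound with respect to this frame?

By correspondence theory, 4 is valid on a frame iff R is transitive.
Transitive: yes — every two-step R-path is closed by a direct edge.

Yes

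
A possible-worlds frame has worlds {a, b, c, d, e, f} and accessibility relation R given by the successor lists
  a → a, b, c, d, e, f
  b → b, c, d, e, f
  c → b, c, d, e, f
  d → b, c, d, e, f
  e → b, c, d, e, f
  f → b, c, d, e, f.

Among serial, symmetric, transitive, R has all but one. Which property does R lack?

Serial: yes — every world has a successor (e.g. a R a).
Symmetric: no — a R b but not b R a.
Transitive: yes — every two-step R-path is closed by a direct edge.
Only symmetric fails.

symmetric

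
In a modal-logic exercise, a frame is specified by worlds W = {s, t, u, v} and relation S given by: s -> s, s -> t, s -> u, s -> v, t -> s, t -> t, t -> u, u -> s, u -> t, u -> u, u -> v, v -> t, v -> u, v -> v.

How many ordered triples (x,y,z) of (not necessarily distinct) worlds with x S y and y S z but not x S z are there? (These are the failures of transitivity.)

4

Enumerating: (t,s,v), (t,u,v), (v,t,s), (v,u,s).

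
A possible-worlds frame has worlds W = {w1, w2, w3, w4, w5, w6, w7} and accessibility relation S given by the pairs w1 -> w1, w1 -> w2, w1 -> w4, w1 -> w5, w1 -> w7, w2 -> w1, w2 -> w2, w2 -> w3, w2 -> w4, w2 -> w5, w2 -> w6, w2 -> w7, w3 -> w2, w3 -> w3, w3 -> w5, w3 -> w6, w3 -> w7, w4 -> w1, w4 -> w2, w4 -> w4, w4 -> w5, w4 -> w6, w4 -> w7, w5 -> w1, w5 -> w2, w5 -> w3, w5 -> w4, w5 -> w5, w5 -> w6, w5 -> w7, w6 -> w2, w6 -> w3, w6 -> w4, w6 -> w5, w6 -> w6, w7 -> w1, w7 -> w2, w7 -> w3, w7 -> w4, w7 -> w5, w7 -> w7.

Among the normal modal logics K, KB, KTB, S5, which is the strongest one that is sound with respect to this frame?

Symmetric (axiom B): yes — every pair in S has its reverse in S.
Reflexive (axiom T): yes — every world is S-related to itself.
Euclidean (axiom 5): no — w2 S w1 and w2 S w3, but not w1 S w3.
So F validates K, KB, KTB; S5 would additionally require S to be Euclidean. The strongest is KTB.

KTB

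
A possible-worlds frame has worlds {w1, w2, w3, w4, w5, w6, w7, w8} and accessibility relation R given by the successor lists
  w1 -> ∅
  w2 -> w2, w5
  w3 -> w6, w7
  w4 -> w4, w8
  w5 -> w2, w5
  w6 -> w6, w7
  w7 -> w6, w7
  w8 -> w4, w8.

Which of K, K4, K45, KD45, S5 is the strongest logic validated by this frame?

Transitive (axiom 4): yes — every two-step R-path is closed by a direct edge.
Euclidean (axiom 5): yes — any two successors of a common world are R-related.
Serial (axiom D): no — w1 has no R-successor.
Reflexive (axiom T): no — w1 is not related to itself.
So F validates K, K4, K45; KD45 would additionally require R to be serial. The strongest is K45.

K45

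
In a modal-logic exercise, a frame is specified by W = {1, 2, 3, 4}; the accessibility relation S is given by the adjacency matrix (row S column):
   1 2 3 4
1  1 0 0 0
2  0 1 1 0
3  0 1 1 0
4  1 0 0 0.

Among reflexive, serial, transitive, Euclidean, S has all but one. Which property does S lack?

reflexive

Reflexive: no — 4 is not related to itself.
Serial: yes — every world has a successor (e.g. 1 S 1).
Transitive: yes — every two-step S-path is closed by a direct edge.
Euclidean: yes — any two successors of a common world are S-related.
Only reflexive fails.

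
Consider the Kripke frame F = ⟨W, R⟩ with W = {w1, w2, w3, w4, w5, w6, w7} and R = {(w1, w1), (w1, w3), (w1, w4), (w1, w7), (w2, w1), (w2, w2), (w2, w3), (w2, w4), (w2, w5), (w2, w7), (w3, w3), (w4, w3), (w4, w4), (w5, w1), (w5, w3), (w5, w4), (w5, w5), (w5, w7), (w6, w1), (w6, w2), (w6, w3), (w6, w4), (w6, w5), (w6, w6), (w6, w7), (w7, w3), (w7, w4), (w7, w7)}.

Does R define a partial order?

Reflexive: yes — every world is R-related to itself.
Transitive: yes — every two-step R-path is closed by a direct edge.
Antisymmetric: yes — no distinct pair is related both ways.
So R is a partial order.

Yes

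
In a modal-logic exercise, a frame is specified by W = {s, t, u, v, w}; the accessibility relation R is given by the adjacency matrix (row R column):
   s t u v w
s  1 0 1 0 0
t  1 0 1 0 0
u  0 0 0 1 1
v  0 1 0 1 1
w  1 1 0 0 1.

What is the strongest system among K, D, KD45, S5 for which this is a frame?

D

Serial (axiom D): yes — every world has a successor (e.g. s R s).
Euclidean (axiom 5): no — t R u and t R s, but not u R s.
Transitive (axiom 4): no — s R u and u R v, but not s R v.
Reflexive (axiom T): no — t is not related to itself.
So F validates K, D; KD45 would additionally require R to be Euclidean and transitive. The strongest is D.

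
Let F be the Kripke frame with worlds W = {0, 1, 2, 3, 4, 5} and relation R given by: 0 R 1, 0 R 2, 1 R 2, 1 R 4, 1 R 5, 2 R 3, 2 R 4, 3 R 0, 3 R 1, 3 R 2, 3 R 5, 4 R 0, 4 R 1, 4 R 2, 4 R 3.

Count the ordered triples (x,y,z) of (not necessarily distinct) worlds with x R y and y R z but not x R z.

22

Enumerating: (0,1,4), (0,1,5), (0,2,3), (0,2,4), (1,2,3), (1,4,0), (1,4,1), (1,4,3), (2,3,0), (2,3,1), (2,3,2), (2,3,5), … and 10 more.
Total: 22.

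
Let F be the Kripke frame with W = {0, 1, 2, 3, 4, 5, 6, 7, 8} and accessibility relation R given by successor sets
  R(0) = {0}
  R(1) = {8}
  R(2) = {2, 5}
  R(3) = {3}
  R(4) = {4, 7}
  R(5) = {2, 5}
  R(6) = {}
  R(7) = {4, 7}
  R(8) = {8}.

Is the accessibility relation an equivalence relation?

Reflexive: no — 1 is not related to itself.
Symmetric: no — 1 R 8 but not 8 R 1.
Transitive: yes — every two-step R-path is closed by a direct edge.
So R is not an equivalence relation.

No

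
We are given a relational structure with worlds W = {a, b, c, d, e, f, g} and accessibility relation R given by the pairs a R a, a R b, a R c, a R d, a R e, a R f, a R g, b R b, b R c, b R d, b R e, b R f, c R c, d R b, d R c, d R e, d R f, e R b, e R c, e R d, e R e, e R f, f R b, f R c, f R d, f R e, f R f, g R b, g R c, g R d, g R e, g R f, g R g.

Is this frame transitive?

Transitive: no — d R b and b R d, but not d R d.

No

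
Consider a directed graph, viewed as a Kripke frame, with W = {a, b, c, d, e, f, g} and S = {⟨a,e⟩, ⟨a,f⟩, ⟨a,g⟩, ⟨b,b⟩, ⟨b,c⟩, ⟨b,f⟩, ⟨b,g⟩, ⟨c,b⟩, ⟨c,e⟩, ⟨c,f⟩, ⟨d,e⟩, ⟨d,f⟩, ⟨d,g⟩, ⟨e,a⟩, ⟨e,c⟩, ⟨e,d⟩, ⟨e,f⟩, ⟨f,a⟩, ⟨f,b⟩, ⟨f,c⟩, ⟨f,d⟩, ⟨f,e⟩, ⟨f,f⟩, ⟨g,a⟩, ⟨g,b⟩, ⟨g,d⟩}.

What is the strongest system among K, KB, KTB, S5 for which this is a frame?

Symmetric (axiom B): yes — every pair in S has its reverse in S.
Reflexive (axiom T): no — a is not related to itself.
Euclidean (axiom 5): no — a S e and a S g, but not e S g.
So F validates K, KB; KTB would additionally require S to be reflexive. The strongest is KB.

KB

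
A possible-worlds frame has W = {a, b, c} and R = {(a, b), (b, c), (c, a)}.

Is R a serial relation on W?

Serial: yes — every world has a successor (e.g. a R b).

Yes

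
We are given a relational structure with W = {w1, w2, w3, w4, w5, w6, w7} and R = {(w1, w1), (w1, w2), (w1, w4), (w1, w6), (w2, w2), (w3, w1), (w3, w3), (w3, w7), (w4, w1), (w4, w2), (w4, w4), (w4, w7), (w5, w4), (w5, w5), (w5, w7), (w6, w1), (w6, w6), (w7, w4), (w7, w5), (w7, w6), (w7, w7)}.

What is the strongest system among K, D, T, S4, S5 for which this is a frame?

Serial (axiom D): yes — every world has a successor (e.g. w1 R w1).
Reflexive (axiom T): yes — every world is R-related to itself.
Transitive (axiom 4): no — w1 R w4 and w4 R w7, but not w1 R w7.
Euclidean (axiom 5): no — w1 R w2 and w1 R w4, but not w2 R w4.
So F validates K, D, T; S4 would additionally require R to be transitive. The strongest is T.

T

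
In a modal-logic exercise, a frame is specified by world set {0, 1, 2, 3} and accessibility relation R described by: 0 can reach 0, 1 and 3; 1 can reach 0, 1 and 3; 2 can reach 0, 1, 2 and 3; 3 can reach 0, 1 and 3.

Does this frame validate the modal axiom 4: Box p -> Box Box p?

The schema 4 characterises exactly the transitive frames.
Transitive: yes — every two-step R-path is closed by a direct edge.

Yes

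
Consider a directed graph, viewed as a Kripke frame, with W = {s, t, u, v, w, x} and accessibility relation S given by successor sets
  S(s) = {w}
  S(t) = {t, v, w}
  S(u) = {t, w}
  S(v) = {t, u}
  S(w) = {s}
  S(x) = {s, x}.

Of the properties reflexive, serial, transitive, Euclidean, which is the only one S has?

serial

Reflexive: no — s is not related to itself.
Serial: yes — every world has a successor (e.g. s S w).
Transitive: no — t S v and v S u, but not t S u.
Euclidean: no — t S v and t S w, but not v S w.
Only serial holds.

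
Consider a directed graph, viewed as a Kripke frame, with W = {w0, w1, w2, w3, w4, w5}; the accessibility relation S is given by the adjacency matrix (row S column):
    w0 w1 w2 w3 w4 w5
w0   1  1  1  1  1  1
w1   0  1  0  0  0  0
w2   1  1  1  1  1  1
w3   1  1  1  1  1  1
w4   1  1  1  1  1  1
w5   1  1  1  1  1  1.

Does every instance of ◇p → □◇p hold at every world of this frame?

No

The schema 5 characterises exactly the Euclidean frames.
Euclidean: no — w0 S w1 and w0 S w2, but not w1 S w2.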